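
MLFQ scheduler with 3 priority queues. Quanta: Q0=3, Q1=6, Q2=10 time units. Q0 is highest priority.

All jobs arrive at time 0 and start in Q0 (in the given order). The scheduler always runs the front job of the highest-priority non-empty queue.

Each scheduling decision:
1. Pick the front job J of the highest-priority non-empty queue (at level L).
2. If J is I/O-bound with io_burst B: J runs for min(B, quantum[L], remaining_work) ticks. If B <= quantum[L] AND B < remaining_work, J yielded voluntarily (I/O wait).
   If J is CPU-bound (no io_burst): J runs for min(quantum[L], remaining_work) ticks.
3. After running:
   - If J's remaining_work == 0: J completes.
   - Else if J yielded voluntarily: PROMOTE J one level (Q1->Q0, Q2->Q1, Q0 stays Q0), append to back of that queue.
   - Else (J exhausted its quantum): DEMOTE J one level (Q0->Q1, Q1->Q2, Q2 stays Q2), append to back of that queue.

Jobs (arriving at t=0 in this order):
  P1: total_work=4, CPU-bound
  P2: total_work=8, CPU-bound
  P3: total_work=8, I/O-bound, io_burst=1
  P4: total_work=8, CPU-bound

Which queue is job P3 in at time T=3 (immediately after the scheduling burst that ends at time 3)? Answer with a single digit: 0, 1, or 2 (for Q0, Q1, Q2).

Answer: 0

Derivation:
t=0-3: P1@Q0 runs 3, rem=1, quantum used, demote→Q1. Q0=[P2,P3,P4] Q1=[P1] Q2=[]
t=3-6: P2@Q0 runs 3, rem=5, quantum used, demote→Q1. Q0=[P3,P4] Q1=[P1,P2] Q2=[]
t=6-7: P3@Q0 runs 1, rem=7, I/O yield, promote→Q0. Q0=[P4,P3] Q1=[P1,P2] Q2=[]
t=7-10: P4@Q0 runs 3, rem=5, quantum used, demote→Q1. Q0=[P3] Q1=[P1,P2,P4] Q2=[]
t=10-11: P3@Q0 runs 1, rem=6, I/O yield, promote→Q0. Q0=[P3] Q1=[P1,P2,P4] Q2=[]
t=11-12: P3@Q0 runs 1, rem=5, I/O yield, promote→Q0. Q0=[P3] Q1=[P1,P2,P4] Q2=[]
t=12-13: P3@Q0 runs 1, rem=4, I/O yield, promote→Q0. Q0=[P3] Q1=[P1,P2,P4] Q2=[]
t=13-14: P3@Q0 runs 1, rem=3, I/O yield, promote→Q0. Q0=[P3] Q1=[P1,P2,P4] Q2=[]
t=14-15: P3@Q0 runs 1, rem=2, I/O yield, promote→Q0. Q0=[P3] Q1=[P1,P2,P4] Q2=[]
t=15-16: P3@Q0 runs 1, rem=1, I/O yield, promote→Q0. Q0=[P3] Q1=[P1,P2,P4] Q2=[]
t=16-17: P3@Q0 runs 1, rem=0, completes. Q0=[] Q1=[P1,P2,P4] Q2=[]
t=17-18: P1@Q1 runs 1, rem=0, completes. Q0=[] Q1=[P2,P4] Q2=[]
t=18-23: P2@Q1 runs 5, rem=0, completes. Q0=[] Q1=[P4] Q2=[]
t=23-28: P4@Q1 runs 5, rem=0, completes. Q0=[] Q1=[] Q2=[]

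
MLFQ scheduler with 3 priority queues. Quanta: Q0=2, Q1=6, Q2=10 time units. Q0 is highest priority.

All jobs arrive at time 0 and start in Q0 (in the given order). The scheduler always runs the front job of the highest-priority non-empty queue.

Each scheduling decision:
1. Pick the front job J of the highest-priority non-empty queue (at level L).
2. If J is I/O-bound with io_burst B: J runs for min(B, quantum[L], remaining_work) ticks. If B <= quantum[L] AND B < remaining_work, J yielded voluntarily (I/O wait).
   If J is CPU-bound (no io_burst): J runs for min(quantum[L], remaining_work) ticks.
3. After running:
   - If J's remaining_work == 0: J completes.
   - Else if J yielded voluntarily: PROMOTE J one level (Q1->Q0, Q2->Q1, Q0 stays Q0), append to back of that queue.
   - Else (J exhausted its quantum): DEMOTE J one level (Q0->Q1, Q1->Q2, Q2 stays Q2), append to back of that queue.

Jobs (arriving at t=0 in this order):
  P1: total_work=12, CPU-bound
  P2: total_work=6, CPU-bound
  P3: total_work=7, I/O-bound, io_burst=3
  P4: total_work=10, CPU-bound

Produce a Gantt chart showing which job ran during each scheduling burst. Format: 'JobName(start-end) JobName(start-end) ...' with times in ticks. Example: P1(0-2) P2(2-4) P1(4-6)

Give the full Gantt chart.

Answer: P1(0-2) P2(2-4) P3(4-6) P4(6-8) P1(8-14) P2(14-18) P3(18-21) P3(21-23) P4(23-29) P1(29-33) P4(33-35)

Derivation:
t=0-2: P1@Q0 runs 2, rem=10, quantum used, demote→Q1. Q0=[P2,P3,P4] Q1=[P1] Q2=[]
t=2-4: P2@Q0 runs 2, rem=4, quantum used, demote→Q1. Q0=[P3,P4] Q1=[P1,P2] Q2=[]
t=4-6: P3@Q0 runs 2, rem=5, quantum used, demote→Q1. Q0=[P4] Q1=[P1,P2,P3] Q2=[]
t=6-8: P4@Q0 runs 2, rem=8, quantum used, demote→Q1. Q0=[] Q1=[P1,P2,P3,P4] Q2=[]
t=8-14: P1@Q1 runs 6, rem=4, quantum used, demote→Q2. Q0=[] Q1=[P2,P3,P4] Q2=[P1]
t=14-18: P2@Q1 runs 4, rem=0, completes. Q0=[] Q1=[P3,P4] Q2=[P1]
t=18-21: P3@Q1 runs 3, rem=2, I/O yield, promote→Q0. Q0=[P3] Q1=[P4] Q2=[P1]
t=21-23: P3@Q0 runs 2, rem=0, completes. Q0=[] Q1=[P4] Q2=[P1]
t=23-29: P4@Q1 runs 6, rem=2, quantum used, demote→Q2. Q0=[] Q1=[] Q2=[P1,P4]
t=29-33: P1@Q2 runs 4, rem=0, completes. Q0=[] Q1=[] Q2=[P4]
t=33-35: P4@Q2 runs 2, rem=0, completes. Q0=[] Q1=[] Q2=[]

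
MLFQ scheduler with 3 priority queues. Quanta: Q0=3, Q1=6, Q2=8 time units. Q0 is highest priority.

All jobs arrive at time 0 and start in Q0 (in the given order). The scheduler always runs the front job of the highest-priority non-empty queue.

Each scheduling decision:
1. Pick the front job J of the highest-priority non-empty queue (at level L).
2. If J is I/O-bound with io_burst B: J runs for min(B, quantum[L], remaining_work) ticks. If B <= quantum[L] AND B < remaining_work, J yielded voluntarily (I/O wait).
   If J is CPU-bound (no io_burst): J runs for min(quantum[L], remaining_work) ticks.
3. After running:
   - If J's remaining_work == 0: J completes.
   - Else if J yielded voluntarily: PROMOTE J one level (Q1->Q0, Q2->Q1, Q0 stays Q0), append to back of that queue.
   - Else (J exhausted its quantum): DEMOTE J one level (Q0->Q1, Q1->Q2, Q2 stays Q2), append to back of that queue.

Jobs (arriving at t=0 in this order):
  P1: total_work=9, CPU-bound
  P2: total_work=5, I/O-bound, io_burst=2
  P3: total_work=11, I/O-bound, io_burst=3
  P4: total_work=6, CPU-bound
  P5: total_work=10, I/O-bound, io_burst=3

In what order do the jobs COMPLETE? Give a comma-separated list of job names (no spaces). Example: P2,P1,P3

Answer: P2,P3,P5,P1,P4

Derivation:
t=0-3: P1@Q0 runs 3, rem=6, quantum used, demote→Q1. Q0=[P2,P3,P4,P5] Q1=[P1] Q2=[]
t=3-5: P2@Q0 runs 2, rem=3, I/O yield, promote→Q0. Q0=[P3,P4,P5,P2] Q1=[P1] Q2=[]
t=5-8: P3@Q0 runs 3, rem=8, I/O yield, promote→Q0. Q0=[P4,P5,P2,P3] Q1=[P1] Q2=[]
t=8-11: P4@Q0 runs 3, rem=3, quantum used, demote→Q1. Q0=[P5,P2,P3] Q1=[P1,P4] Q2=[]
t=11-14: P5@Q0 runs 3, rem=7, I/O yield, promote→Q0. Q0=[P2,P3,P5] Q1=[P1,P4] Q2=[]
t=14-16: P2@Q0 runs 2, rem=1, I/O yield, promote→Q0. Q0=[P3,P5,P2] Q1=[P1,P4] Q2=[]
t=16-19: P3@Q0 runs 3, rem=5, I/O yield, promote→Q0. Q0=[P5,P2,P3] Q1=[P1,P4] Q2=[]
t=19-22: P5@Q0 runs 3, rem=4, I/O yield, promote→Q0. Q0=[P2,P3,P5] Q1=[P1,P4] Q2=[]
t=22-23: P2@Q0 runs 1, rem=0, completes. Q0=[P3,P5] Q1=[P1,P4] Q2=[]
t=23-26: P3@Q0 runs 3, rem=2, I/O yield, promote→Q0. Q0=[P5,P3] Q1=[P1,P4] Q2=[]
t=26-29: P5@Q0 runs 3, rem=1, I/O yield, promote→Q0. Q0=[P3,P5] Q1=[P1,P4] Q2=[]
t=29-31: P3@Q0 runs 2, rem=0, completes. Q0=[P5] Q1=[P1,P4] Q2=[]
t=31-32: P5@Q0 runs 1, rem=0, completes. Q0=[] Q1=[P1,P4] Q2=[]
t=32-38: P1@Q1 runs 6, rem=0, completes. Q0=[] Q1=[P4] Q2=[]
t=38-41: P4@Q1 runs 3, rem=0, completes. Q0=[] Q1=[] Q2=[]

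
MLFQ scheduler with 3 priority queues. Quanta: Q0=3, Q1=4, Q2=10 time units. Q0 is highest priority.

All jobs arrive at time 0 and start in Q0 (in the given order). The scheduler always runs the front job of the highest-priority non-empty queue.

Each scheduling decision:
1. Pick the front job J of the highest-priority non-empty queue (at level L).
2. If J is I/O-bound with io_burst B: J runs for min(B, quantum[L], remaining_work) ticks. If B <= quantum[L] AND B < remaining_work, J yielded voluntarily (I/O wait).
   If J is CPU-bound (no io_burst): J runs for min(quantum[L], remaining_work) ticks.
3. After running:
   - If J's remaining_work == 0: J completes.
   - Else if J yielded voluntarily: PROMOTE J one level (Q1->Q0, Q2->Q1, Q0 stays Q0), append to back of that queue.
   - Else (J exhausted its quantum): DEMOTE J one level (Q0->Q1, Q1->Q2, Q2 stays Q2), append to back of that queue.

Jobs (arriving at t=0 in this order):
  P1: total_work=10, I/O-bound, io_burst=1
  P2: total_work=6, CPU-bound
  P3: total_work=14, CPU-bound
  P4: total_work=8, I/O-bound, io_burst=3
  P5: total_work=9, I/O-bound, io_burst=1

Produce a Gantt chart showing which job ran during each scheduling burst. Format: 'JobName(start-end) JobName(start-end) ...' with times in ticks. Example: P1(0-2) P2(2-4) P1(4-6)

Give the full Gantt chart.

t=0-1: P1@Q0 runs 1, rem=9, I/O yield, promote→Q0. Q0=[P2,P3,P4,P5,P1] Q1=[] Q2=[]
t=1-4: P2@Q0 runs 3, rem=3, quantum used, demote→Q1. Q0=[P3,P4,P5,P1] Q1=[P2] Q2=[]
t=4-7: P3@Q0 runs 3, rem=11, quantum used, demote→Q1. Q0=[P4,P5,P1] Q1=[P2,P3] Q2=[]
t=7-10: P4@Q0 runs 3, rem=5, I/O yield, promote→Q0. Q0=[P5,P1,P4] Q1=[P2,P3] Q2=[]
t=10-11: P5@Q0 runs 1, rem=8, I/O yield, promote→Q0. Q0=[P1,P4,P5] Q1=[P2,P3] Q2=[]
t=11-12: P1@Q0 runs 1, rem=8, I/O yield, promote→Q0. Q0=[P4,P5,P1] Q1=[P2,P3] Q2=[]
t=12-15: P4@Q0 runs 3, rem=2, I/O yield, promote→Q0. Q0=[P5,P1,P4] Q1=[P2,P3] Q2=[]
t=15-16: P5@Q0 runs 1, rem=7, I/O yield, promote→Q0. Q0=[P1,P4,P5] Q1=[P2,P3] Q2=[]
t=16-17: P1@Q0 runs 1, rem=7, I/O yield, promote→Q0. Q0=[P4,P5,P1] Q1=[P2,P3] Q2=[]
t=17-19: P4@Q0 runs 2, rem=0, completes. Q0=[P5,P1] Q1=[P2,P3] Q2=[]
t=19-20: P5@Q0 runs 1, rem=6, I/O yield, promote→Q0. Q0=[P1,P5] Q1=[P2,P3] Q2=[]
t=20-21: P1@Q0 runs 1, rem=6, I/O yield, promote→Q0. Q0=[P5,P1] Q1=[P2,P3] Q2=[]
t=21-22: P5@Q0 runs 1, rem=5, I/O yield, promote→Q0. Q0=[P1,P5] Q1=[P2,P3] Q2=[]
t=22-23: P1@Q0 runs 1, rem=5, I/O yield, promote→Q0. Q0=[P5,P1] Q1=[P2,P3] Q2=[]
t=23-24: P5@Q0 runs 1, rem=4, I/O yield, promote→Q0. Q0=[P1,P5] Q1=[P2,P3] Q2=[]
t=24-25: P1@Q0 runs 1, rem=4, I/O yield, promote→Q0. Q0=[P5,P1] Q1=[P2,P3] Q2=[]
t=25-26: P5@Q0 runs 1, rem=3, I/O yield, promote→Q0. Q0=[P1,P5] Q1=[P2,P3] Q2=[]
t=26-27: P1@Q0 runs 1, rem=3, I/O yield, promote→Q0. Q0=[P5,P1] Q1=[P2,P3] Q2=[]
t=27-28: P5@Q0 runs 1, rem=2, I/O yield, promote→Q0. Q0=[P1,P5] Q1=[P2,P3] Q2=[]
t=28-29: P1@Q0 runs 1, rem=2, I/O yield, promote→Q0. Q0=[P5,P1] Q1=[P2,P3] Q2=[]
t=29-30: P5@Q0 runs 1, rem=1, I/O yield, promote→Q0. Q0=[P1,P5] Q1=[P2,P3] Q2=[]
t=30-31: P1@Q0 runs 1, rem=1, I/O yield, promote→Q0. Q0=[P5,P1] Q1=[P2,P3] Q2=[]
t=31-32: P5@Q0 runs 1, rem=0, completes. Q0=[P1] Q1=[P2,P3] Q2=[]
t=32-33: P1@Q0 runs 1, rem=0, completes. Q0=[] Q1=[P2,P3] Q2=[]
t=33-36: P2@Q1 runs 3, rem=0, completes. Q0=[] Q1=[P3] Q2=[]
t=36-40: P3@Q1 runs 4, rem=7, quantum used, demote→Q2. Q0=[] Q1=[] Q2=[P3]
t=40-47: P3@Q2 runs 7, rem=0, completes. Q0=[] Q1=[] Q2=[]

Answer: P1(0-1) P2(1-4) P3(4-7) P4(7-10) P5(10-11) P1(11-12) P4(12-15) P5(15-16) P1(16-17) P4(17-19) P5(19-20) P1(20-21) P5(21-22) P1(22-23) P5(23-24) P1(24-25) P5(25-26) P1(26-27) P5(27-28) P1(28-29) P5(29-30) P1(30-31) P5(31-32) P1(32-33) P2(33-36) P3(36-40) P3(40-47)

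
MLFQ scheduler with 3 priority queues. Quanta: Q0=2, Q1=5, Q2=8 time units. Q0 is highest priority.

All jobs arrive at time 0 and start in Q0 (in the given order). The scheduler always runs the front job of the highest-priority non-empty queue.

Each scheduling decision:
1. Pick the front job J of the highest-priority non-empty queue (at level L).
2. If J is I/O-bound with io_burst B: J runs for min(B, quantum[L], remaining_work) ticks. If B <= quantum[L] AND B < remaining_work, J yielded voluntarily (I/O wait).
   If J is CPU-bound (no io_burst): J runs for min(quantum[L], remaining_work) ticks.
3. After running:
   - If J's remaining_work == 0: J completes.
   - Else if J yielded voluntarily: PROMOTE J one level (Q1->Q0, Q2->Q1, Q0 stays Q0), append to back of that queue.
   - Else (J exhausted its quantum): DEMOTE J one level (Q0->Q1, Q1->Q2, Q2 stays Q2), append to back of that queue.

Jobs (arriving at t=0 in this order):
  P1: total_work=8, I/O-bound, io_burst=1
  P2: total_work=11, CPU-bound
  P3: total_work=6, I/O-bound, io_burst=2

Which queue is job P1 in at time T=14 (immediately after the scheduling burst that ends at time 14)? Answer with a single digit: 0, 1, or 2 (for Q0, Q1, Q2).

t=0-1: P1@Q0 runs 1, rem=7, I/O yield, promote→Q0. Q0=[P2,P3,P1] Q1=[] Q2=[]
t=1-3: P2@Q0 runs 2, rem=9, quantum used, demote→Q1. Q0=[P3,P1] Q1=[P2] Q2=[]
t=3-5: P3@Q0 runs 2, rem=4, I/O yield, promote→Q0. Q0=[P1,P3] Q1=[P2] Q2=[]
t=5-6: P1@Q0 runs 1, rem=6, I/O yield, promote→Q0. Q0=[P3,P1] Q1=[P2] Q2=[]
t=6-8: P3@Q0 runs 2, rem=2, I/O yield, promote→Q0. Q0=[P1,P3] Q1=[P2] Q2=[]
t=8-9: P1@Q0 runs 1, rem=5, I/O yield, promote→Q0. Q0=[P3,P1] Q1=[P2] Q2=[]
t=9-11: P3@Q0 runs 2, rem=0, completes. Q0=[P1] Q1=[P2] Q2=[]
t=11-12: P1@Q0 runs 1, rem=4, I/O yield, promote→Q0. Q0=[P1] Q1=[P2] Q2=[]
t=12-13: P1@Q0 runs 1, rem=3, I/O yield, promote→Q0. Q0=[P1] Q1=[P2] Q2=[]
t=13-14: P1@Q0 runs 1, rem=2, I/O yield, promote→Q0. Q0=[P1] Q1=[P2] Q2=[]
t=14-15: P1@Q0 runs 1, rem=1, I/O yield, promote→Q0. Q0=[P1] Q1=[P2] Q2=[]
t=15-16: P1@Q0 runs 1, rem=0, completes. Q0=[] Q1=[P2] Q2=[]
t=16-21: P2@Q1 runs 5, rem=4, quantum used, demote→Q2. Q0=[] Q1=[] Q2=[P2]
t=21-25: P2@Q2 runs 4, rem=0, completes. Q0=[] Q1=[] Q2=[]

Answer: 0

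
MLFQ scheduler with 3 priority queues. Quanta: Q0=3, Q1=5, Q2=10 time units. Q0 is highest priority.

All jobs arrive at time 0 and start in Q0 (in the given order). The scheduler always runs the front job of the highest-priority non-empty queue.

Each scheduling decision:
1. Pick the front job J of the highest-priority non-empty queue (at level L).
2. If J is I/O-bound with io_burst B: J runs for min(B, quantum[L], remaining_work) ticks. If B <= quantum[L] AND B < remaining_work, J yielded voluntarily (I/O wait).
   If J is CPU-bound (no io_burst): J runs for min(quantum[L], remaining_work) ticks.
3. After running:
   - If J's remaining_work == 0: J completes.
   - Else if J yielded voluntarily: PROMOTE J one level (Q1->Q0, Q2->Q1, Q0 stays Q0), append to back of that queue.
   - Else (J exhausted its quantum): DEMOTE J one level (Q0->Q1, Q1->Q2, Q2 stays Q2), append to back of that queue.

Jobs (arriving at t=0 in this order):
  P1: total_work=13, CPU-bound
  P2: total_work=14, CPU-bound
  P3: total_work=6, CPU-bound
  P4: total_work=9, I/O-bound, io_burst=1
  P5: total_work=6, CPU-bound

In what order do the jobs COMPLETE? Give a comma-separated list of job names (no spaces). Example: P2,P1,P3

t=0-3: P1@Q0 runs 3, rem=10, quantum used, demote→Q1. Q0=[P2,P3,P4,P5] Q1=[P1] Q2=[]
t=3-6: P2@Q0 runs 3, rem=11, quantum used, demote→Q1. Q0=[P3,P4,P5] Q1=[P1,P2] Q2=[]
t=6-9: P3@Q0 runs 3, rem=3, quantum used, demote→Q1. Q0=[P4,P5] Q1=[P1,P2,P3] Q2=[]
t=9-10: P4@Q0 runs 1, rem=8, I/O yield, promote→Q0. Q0=[P5,P4] Q1=[P1,P2,P3] Q2=[]
t=10-13: P5@Q0 runs 3, rem=3, quantum used, demote→Q1. Q0=[P4] Q1=[P1,P2,P3,P5] Q2=[]
t=13-14: P4@Q0 runs 1, rem=7, I/O yield, promote→Q0. Q0=[P4] Q1=[P1,P2,P3,P5] Q2=[]
t=14-15: P4@Q0 runs 1, rem=6, I/O yield, promote→Q0. Q0=[P4] Q1=[P1,P2,P3,P5] Q2=[]
t=15-16: P4@Q0 runs 1, rem=5, I/O yield, promote→Q0. Q0=[P4] Q1=[P1,P2,P3,P5] Q2=[]
t=16-17: P4@Q0 runs 1, rem=4, I/O yield, promote→Q0. Q0=[P4] Q1=[P1,P2,P3,P5] Q2=[]
t=17-18: P4@Q0 runs 1, rem=3, I/O yield, promote→Q0. Q0=[P4] Q1=[P1,P2,P3,P5] Q2=[]
t=18-19: P4@Q0 runs 1, rem=2, I/O yield, promote→Q0. Q0=[P4] Q1=[P1,P2,P3,P5] Q2=[]
t=19-20: P4@Q0 runs 1, rem=1, I/O yield, promote→Q0. Q0=[P4] Q1=[P1,P2,P3,P5] Q2=[]
t=20-21: P4@Q0 runs 1, rem=0, completes. Q0=[] Q1=[P1,P2,P3,P5] Q2=[]
t=21-26: P1@Q1 runs 5, rem=5, quantum used, demote→Q2. Q0=[] Q1=[P2,P3,P5] Q2=[P1]
t=26-31: P2@Q1 runs 5, rem=6, quantum used, demote→Q2. Q0=[] Q1=[P3,P5] Q2=[P1,P2]
t=31-34: P3@Q1 runs 3, rem=0, completes. Q0=[] Q1=[P5] Q2=[P1,P2]
t=34-37: P5@Q1 runs 3, rem=0, completes. Q0=[] Q1=[] Q2=[P1,P2]
t=37-42: P1@Q2 runs 5, rem=0, completes. Q0=[] Q1=[] Q2=[P2]
t=42-48: P2@Q2 runs 6, rem=0, completes. Q0=[] Q1=[] Q2=[]

Answer: P4,P3,P5,P1,P2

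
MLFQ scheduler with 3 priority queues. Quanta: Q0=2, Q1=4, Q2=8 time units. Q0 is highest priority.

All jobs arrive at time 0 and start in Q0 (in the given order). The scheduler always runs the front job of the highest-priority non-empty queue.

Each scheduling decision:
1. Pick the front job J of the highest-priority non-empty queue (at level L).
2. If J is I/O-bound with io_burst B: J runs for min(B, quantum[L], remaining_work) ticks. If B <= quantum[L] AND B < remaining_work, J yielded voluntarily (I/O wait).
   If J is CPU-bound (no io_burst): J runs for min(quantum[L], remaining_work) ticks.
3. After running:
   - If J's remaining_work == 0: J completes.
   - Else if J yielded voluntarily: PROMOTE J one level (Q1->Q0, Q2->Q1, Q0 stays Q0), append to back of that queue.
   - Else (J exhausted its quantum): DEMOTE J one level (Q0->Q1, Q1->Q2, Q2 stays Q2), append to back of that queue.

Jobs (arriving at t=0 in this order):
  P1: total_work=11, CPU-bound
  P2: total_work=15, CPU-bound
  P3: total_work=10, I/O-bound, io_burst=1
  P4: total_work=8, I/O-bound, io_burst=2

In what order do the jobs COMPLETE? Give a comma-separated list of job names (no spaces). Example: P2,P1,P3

Answer: P4,P3,P1,P2

Derivation:
t=0-2: P1@Q0 runs 2, rem=9, quantum used, demote→Q1. Q0=[P2,P3,P4] Q1=[P1] Q2=[]
t=2-4: P2@Q0 runs 2, rem=13, quantum used, demote→Q1. Q0=[P3,P4] Q1=[P1,P2] Q2=[]
t=4-5: P3@Q0 runs 1, rem=9, I/O yield, promote→Q0. Q0=[P4,P3] Q1=[P1,P2] Q2=[]
t=5-7: P4@Q0 runs 2, rem=6, I/O yield, promote→Q0. Q0=[P3,P4] Q1=[P1,P2] Q2=[]
t=7-8: P3@Q0 runs 1, rem=8, I/O yield, promote→Q0. Q0=[P4,P3] Q1=[P1,P2] Q2=[]
t=8-10: P4@Q0 runs 2, rem=4, I/O yield, promote→Q0. Q0=[P3,P4] Q1=[P1,P2] Q2=[]
t=10-11: P3@Q0 runs 1, rem=7, I/O yield, promote→Q0. Q0=[P4,P3] Q1=[P1,P2] Q2=[]
t=11-13: P4@Q0 runs 2, rem=2, I/O yield, promote→Q0. Q0=[P3,P4] Q1=[P1,P2] Q2=[]
t=13-14: P3@Q0 runs 1, rem=6, I/O yield, promote→Q0. Q0=[P4,P3] Q1=[P1,P2] Q2=[]
t=14-16: P4@Q0 runs 2, rem=0, completes. Q0=[P3] Q1=[P1,P2] Q2=[]
t=16-17: P3@Q0 runs 1, rem=5, I/O yield, promote→Q0. Q0=[P3] Q1=[P1,P2] Q2=[]
t=17-18: P3@Q0 runs 1, rem=4, I/O yield, promote→Q0. Q0=[P3] Q1=[P1,P2] Q2=[]
t=18-19: P3@Q0 runs 1, rem=3, I/O yield, promote→Q0. Q0=[P3] Q1=[P1,P2] Q2=[]
t=19-20: P3@Q0 runs 1, rem=2, I/O yield, promote→Q0. Q0=[P3] Q1=[P1,P2] Q2=[]
t=20-21: P3@Q0 runs 1, rem=1, I/O yield, promote→Q0. Q0=[P3] Q1=[P1,P2] Q2=[]
t=21-22: P3@Q0 runs 1, rem=0, completes. Q0=[] Q1=[P1,P2] Q2=[]
t=22-26: P1@Q1 runs 4, rem=5, quantum used, demote→Q2. Q0=[] Q1=[P2] Q2=[P1]
t=26-30: P2@Q1 runs 4, rem=9, quantum used, demote→Q2. Q0=[] Q1=[] Q2=[P1,P2]
t=30-35: P1@Q2 runs 5, rem=0, completes. Q0=[] Q1=[] Q2=[P2]
t=35-43: P2@Q2 runs 8, rem=1, quantum used, demote→Q2. Q0=[] Q1=[] Q2=[P2]
t=43-44: P2@Q2 runs 1, rem=0, completes. Q0=[] Q1=[] Q2=[]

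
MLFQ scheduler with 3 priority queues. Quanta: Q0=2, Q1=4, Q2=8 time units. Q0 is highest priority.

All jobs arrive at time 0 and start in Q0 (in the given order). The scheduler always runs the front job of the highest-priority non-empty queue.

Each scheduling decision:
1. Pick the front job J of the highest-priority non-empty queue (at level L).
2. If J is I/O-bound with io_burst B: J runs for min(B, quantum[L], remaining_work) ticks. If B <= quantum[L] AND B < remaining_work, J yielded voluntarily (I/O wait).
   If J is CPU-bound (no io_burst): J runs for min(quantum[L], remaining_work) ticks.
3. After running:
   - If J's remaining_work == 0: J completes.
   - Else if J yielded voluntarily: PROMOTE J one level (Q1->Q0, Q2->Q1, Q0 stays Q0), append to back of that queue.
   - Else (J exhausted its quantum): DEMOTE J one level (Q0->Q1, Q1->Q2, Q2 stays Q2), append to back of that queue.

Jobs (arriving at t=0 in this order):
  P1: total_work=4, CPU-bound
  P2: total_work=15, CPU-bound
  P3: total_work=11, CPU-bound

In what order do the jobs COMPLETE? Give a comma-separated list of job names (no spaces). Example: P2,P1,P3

t=0-2: P1@Q0 runs 2, rem=2, quantum used, demote→Q1. Q0=[P2,P3] Q1=[P1] Q2=[]
t=2-4: P2@Q0 runs 2, rem=13, quantum used, demote→Q1. Q0=[P3] Q1=[P1,P2] Q2=[]
t=4-6: P3@Q0 runs 2, rem=9, quantum used, demote→Q1. Q0=[] Q1=[P1,P2,P3] Q2=[]
t=6-8: P1@Q1 runs 2, rem=0, completes. Q0=[] Q1=[P2,P3] Q2=[]
t=8-12: P2@Q1 runs 4, rem=9, quantum used, demote→Q2. Q0=[] Q1=[P3] Q2=[P2]
t=12-16: P3@Q1 runs 4, rem=5, quantum used, demote→Q2. Q0=[] Q1=[] Q2=[P2,P3]
t=16-24: P2@Q2 runs 8, rem=1, quantum used, demote→Q2. Q0=[] Q1=[] Q2=[P3,P2]
t=24-29: P3@Q2 runs 5, rem=0, completes. Q0=[] Q1=[] Q2=[P2]
t=29-30: P2@Q2 runs 1, rem=0, completes. Q0=[] Q1=[] Q2=[]

Answer: P1,P3,P2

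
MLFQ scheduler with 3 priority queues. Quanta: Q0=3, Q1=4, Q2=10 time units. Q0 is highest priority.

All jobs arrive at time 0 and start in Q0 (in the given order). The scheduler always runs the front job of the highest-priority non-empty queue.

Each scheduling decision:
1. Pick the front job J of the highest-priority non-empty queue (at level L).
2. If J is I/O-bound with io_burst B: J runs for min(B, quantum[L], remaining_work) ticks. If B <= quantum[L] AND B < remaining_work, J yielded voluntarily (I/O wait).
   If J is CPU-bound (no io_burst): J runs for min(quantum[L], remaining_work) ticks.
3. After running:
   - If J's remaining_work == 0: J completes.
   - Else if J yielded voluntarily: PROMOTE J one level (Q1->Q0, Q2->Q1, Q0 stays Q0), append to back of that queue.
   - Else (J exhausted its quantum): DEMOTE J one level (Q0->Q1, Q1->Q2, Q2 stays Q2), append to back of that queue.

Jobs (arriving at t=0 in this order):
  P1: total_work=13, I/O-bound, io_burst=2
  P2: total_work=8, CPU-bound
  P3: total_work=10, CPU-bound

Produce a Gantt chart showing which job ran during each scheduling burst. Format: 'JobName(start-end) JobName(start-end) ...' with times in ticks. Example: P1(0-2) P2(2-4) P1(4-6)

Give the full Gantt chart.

t=0-2: P1@Q0 runs 2, rem=11, I/O yield, promote→Q0. Q0=[P2,P3,P1] Q1=[] Q2=[]
t=2-5: P2@Q0 runs 3, rem=5, quantum used, demote→Q1. Q0=[P3,P1] Q1=[P2] Q2=[]
t=5-8: P3@Q0 runs 3, rem=7, quantum used, demote→Q1. Q0=[P1] Q1=[P2,P3] Q2=[]
t=8-10: P1@Q0 runs 2, rem=9, I/O yield, promote→Q0. Q0=[P1] Q1=[P2,P3] Q2=[]
t=10-12: P1@Q0 runs 2, rem=7, I/O yield, promote→Q0. Q0=[P1] Q1=[P2,P3] Q2=[]
t=12-14: P1@Q0 runs 2, rem=5, I/O yield, promote→Q0. Q0=[P1] Q1=[P2,P3] Q2=[]
t=14-16: P1@Q0 runs 2, rem=3, I/O yield, promote→Q0. Q0=[P1] Q1=[P2,P3] Q2=[]
t=16-18: P1@Q0 runs 2, rem=1, I/O yield, promote→Q0. Q0=[P1] Q1=[P2,P3] Q2=[]
t=18-19: P1@Q0 runs 1, rem=0, completes. Q0=[] Q1=[P2,P3] Q2=[]
t=19-23: P2@Q1 runs 4, rem=1, quantum used, demote→Q2. Q0=[] Q1=[P3] Q2=[P2]
t=23-27: P3@Q1 runs 4, rem=3, quantum used, demote→Q2. Q0=[] Q1=[] Q2=[P2,P3]
t=27-28: P2@Q2 runs 1, rem=0, completes. Q0=[] Q1=[] Q2=[P3]
t=28-31: P3@Q2 runs 3, rem=0, completes. Q0=[] Q1=[] Q2=[]

Answer: P1(0-2) P2(2-5) P3(5-8) P1(8-10) P1(10-12) P1(12-14) P1(14-16) P1(16-18) P1(18-19) P2(19-23) P3(23-27) P2(27-28) P3(28-31)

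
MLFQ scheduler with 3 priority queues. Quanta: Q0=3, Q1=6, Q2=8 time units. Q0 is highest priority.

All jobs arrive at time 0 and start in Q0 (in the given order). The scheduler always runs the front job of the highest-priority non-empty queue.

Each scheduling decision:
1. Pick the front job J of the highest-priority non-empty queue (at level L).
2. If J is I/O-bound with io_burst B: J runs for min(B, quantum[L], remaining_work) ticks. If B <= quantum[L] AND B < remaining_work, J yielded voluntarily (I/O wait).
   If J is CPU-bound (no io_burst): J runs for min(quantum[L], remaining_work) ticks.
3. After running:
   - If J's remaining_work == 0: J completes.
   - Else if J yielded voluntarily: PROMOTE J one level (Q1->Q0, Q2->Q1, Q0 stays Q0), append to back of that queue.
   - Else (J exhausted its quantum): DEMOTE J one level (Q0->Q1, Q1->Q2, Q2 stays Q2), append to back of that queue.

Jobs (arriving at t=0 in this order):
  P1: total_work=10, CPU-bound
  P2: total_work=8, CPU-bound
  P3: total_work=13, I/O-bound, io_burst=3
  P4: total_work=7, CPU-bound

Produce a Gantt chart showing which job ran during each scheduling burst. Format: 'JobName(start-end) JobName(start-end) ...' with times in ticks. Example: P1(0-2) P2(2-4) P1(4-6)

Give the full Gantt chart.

Answer: P1(0-3) P2(3-6) P3(6-9) P4(9-12) P3(12-15) P3(15-18) P3(18-21) P3(21-22) P1(22-28) P2(28-33) P4(33-37) P1(37-38)

Derivation:
t=0-3: P1@Q0 runs 3, rem=7, quantum used, demote→Q1. Q0=[P2,P3,P4] Q1=[P1] Q2=[]
t=3-6: P2@Q0 runs 3, rem=5, quantum used, demote→Q1. Q0=[P3,P4] Q1=[P1,P2] Q2=[]
t=6-9: P3@Q0 runs 3, rem=10, I/O yield, promote→Q0. Q0=[P4,P3] Q1=[P1,P2] Q2=[]
t=9-12: P4@Q0 runs 3, rem=4, quantum used, demote→Q1. Q0=[P3] Q1=[P1,P2,P4] Q2=[]
t=12-15: P3@Q0 runs 3, rem=7, I/O yield, promote→Q0. Q0=[P3] Q1=[P1,P2,P4] Q2=[]
t=15-18: P3@Q0 runs 3, rem=4, I/O yield, promote→Q0. Q0=[P3] Q1=[P1,P2,P4] Q2=[]
t=18-21: P3@Q0 runs 3, rem=1, I/O yield, promote→Q0. Q0=[P3] Q1=[P1,P2,P4] Q2=[]
t=21-22: P3@Q0 runs 1, rem=0, completes. Q0=[] Q1=[P1,P2,P4] Q2=[]
t=22-28: P1@Q1 runs 6, rem=1, quantum used, demote→Q2. Q0=[] Q1=[P2,P4] Q2=[P1]
t=28-33: P2@Q1 runs 5, rem=0, completes. Q0=[] Q1=[P4] Q2=[P1]
t=33-37: P4@Q1 runs 4, rem=0, completes. Q0=[] Q1=[] Q2=[P1]
t=37-38: P1@Q2 runs 1, rem=0, completes. Q0=[] Q1=[] Q2=[]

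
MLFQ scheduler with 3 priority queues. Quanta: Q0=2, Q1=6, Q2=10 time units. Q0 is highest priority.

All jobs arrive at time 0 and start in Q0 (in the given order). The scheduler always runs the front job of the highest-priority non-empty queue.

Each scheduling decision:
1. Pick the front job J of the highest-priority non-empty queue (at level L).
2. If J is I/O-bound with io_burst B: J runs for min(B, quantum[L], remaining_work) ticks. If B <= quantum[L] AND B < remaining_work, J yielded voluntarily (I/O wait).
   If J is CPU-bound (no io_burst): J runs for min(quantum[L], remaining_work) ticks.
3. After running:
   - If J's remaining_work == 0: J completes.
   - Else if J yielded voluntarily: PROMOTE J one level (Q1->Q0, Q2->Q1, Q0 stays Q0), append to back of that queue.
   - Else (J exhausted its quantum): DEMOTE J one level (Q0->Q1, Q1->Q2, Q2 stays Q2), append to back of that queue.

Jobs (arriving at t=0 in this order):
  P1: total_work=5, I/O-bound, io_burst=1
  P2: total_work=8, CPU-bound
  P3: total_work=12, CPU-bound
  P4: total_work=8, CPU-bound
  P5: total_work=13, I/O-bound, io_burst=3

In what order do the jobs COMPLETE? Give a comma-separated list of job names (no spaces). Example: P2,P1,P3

Answer: P1,P2,P4,P5,P3

Derivation:
t=0-1: P1@Q0 runs 1, rem=4, I/O yield, promote→Q0. Q0=[P2,P3,P4,P5,P1] Q1=[] Q2=[]
t=1-3: P2@Q0 runs 2, rem=6, quantum used, demote→Q1. Q0=[P3,P4,P5,P1] Q1=[P2] Q2=[]
t=3-5: P3@Q0 runs 2, rem=10, quantum used, demote→Q1. Q0=[P4,P5,P1] Q1=[P2,P3] Q2=[]
t=5-7: P4@Q0 runs 2, rem=6, quantum used, demote→Q1. Q0=[P5,P1] Q1=[P2,P3,P4] Q2=[]
t=7-9: P5@Q0 runs 2, rem=11, quantum used, demote→Q1. Q0=[P1] Q1=[P2,P3,P4,P5] Q2=[]
t=9-10: P1@Q0 runs 1, rem=3, I/O yield, promote→Q0. Q0=[P1] Q1=[P2,P3,P4,P5] Q2=[]
t=10-11: P1@Q0 runs 1, rem=2, I/O yield, promote→Q0. Q0=[P1] Q1=[P2,P3,P4,P5] Q2=[]
t=11-12: P1@Q0 runs 1, rem=1, I/O yield, promote→Q0. Q0=[P1] Q1=[P2,P3,P4,P5] Q2=[]
t=12-13: P1@Q0 runs 1, rem=0, completes. Q0=[] Q1=[P2,P3,P4,P5] Q2=[]
t=13-19: P2@Q1 runs 6, rem=0, completes. Q0=[] Q1=[P3,P4,P5] Q2=[]
t=19-25: P3@Q1 runs 6, rem=4, quantum used, demote→Q2. Q0=[] Q1=[P4,P5] Q2=[P3]
t=25-31: P4@Q1 runs 6, rem=0, completes. Q0=[] Q1=[P5] Q2=[P3]
t=31-34: P5@Q1 runs 3, rem=8, I/O yield, promote→Q0. Q0=[P5] Q1=[] Q2=[P3]
t=34-36: P5@Q0 runs 2, rem=6, quantum used, demote→Q1. Q0=[] Q1=[P5] Q2=[P3]
t=36-39: P5@Q1 runs 3, rem=3, I/O yield, promote→Q0. Q0=[P5] Q1=[] Q2=[P3]
t=39-41: P5@Q0 runs 2, rem=1, quantum used, demote→Q1. Q0=[] Q1=[P5] Q2=[P3]
t=41-42: P5@Q1 runs 1, rem=0, completes. Q0=[] Q1=[] Q2=[P3]
t=42-46: P3@Q2 runs 4, rem=0, completes. Q0=[] Q1=[] Q2=[]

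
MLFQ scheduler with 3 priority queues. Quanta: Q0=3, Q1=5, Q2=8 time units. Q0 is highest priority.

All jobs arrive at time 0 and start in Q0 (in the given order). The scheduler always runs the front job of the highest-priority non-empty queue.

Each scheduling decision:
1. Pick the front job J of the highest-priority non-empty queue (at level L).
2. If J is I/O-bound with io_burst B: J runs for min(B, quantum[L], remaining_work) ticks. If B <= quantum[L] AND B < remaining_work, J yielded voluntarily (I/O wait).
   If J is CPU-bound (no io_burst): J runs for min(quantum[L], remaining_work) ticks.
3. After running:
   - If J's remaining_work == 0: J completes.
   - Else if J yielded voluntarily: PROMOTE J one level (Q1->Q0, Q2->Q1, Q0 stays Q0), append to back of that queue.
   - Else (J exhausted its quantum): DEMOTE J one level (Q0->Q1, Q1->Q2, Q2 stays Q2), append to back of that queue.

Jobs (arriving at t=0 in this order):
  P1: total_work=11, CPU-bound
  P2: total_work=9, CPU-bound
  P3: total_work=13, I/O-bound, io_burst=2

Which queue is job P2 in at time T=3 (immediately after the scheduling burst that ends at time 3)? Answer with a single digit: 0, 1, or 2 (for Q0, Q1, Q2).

Answer: 0

Derivation:
t=0-3: P1@Q0 runs 3, rem=8, quantum used, demote→Q1. Q0=[P2,P3] Q1=[P1] Q2=[]
t=3-6: P2@Q0 runs 3, rem=6, quantum used, demote→Q1. Q0=[P3] Q1=[P1,P2] Q2=[]
t=6-8: P3@Q0 runs 2, rem=11, I/O yield, promote→Q0. Q0=[P3] Q1=[P1,P2] Q2=[]
t=8-10: P3@Q0 runs 2, rem=9, I/O yield, promote→Q0. Q0=[P3] Q1=[P1,P2] Q2=[]
t=10-12: P3@Q0 runs 2, rem=7, I/O yield, promote→Q0. Q0=[P3] Q1=[P1,P2] Q2=[]
t=12-14: P3@Q0 runs 2, rem=5, I/O yield, promote→Q0. Q0=[P3] Q1=[P1,P2] Q2=[]
t=14-16: P3@Q0 runs 2, rem=3, I/O yield, promote→Q0. Q0=[P3] Q1=[P1,P2] Q2=[]
t=16-18: P3@Q0 runs 2, rem=1, I/O yield, promote→Q0. Q0=[P3] Q1=[P1,P2] Q2=[]
t=18-19: P3@Q0 runs 1, rem=0, completes. Q0=[] Q1=[P1,P2] Q2=[]
t=19-24: P1@Q1 runs 5, rem=3, quantum used, demote→Q2. Q0=[] Q1=[P2] Q2=[P1]
t=24-29: P2@Q1 runs 5, rem=1, quantum used, demote→Q2. Q0=[] Q1=[] Q2=[P1,P2]
t=29-32: P1@Q2 runs 3, rem=0, completes. Q0=[] Q1=[] Q2=[P2]
t=32-33: P2@Q2 runs 1, rem=0, completes. Q0=[] Q1=[] Q2=[]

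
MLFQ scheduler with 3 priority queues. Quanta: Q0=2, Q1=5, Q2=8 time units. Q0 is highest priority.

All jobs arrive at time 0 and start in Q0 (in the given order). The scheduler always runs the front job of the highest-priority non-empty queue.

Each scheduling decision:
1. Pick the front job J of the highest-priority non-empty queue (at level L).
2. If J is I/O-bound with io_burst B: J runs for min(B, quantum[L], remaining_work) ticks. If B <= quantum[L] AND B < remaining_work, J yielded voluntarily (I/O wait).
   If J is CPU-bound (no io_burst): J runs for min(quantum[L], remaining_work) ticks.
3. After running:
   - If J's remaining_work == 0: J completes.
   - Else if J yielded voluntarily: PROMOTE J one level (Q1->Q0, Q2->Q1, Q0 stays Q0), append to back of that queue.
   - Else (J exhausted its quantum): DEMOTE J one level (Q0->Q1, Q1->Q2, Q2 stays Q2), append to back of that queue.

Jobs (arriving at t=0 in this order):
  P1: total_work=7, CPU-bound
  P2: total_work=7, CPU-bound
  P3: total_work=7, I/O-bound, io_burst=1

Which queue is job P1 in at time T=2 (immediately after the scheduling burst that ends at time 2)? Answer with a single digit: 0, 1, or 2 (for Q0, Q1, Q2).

Answer: 1

Derivation:
t=0-2: P1@Q0 runs 2, rem=5, quantum used, demote→Q1. Q0=[P2,P3] Q1=[P1] Q2=[]
t=2-4: P2@Q0 runs 2, rem=5, quantum used, demote→Q1. Q0=[P3] Q1=[P1,P2] Q2=[]
t=4-5: P3@Q0 runs 1, rem=6, I/O yield, promote→Q0. Q0=[P3] Q1=[P1,P2] Q2=[]
t=5-6: P3@Q0 runs 1, rem=5, I/O yield, promote→Q0. Q0=[P3] Q1=[P1,P2] Q2=[]
t=6-7: P3@Q0 runs 1, rem=4, I/O yield, promote→Q0. Q0=[P3] Q1=[P1,P2] Q2=[]
t=7-8: P3@Q0 runs 1, rem=3, I/O yield, promote→Q0. Q0=[P3] Q1=[P1,P2] Q2=[]
t=8-9: P3@Q0 runs 1, rem=2, I/O yield, promote→Q0. Q0=[P3] Q1=[P1,P2] Q2=[]
t=9-10: P3@Q0 runs 1, rem=1, I/O yield, promote→Q0. Q0=[P3] Q1=[P1,P2] Q2=[]
t=10-11: P3@Q0 runs 1, rem=0, completes. Q0=[] Q1=[P1,P2] Q2=[]
t=11-16: P1@Q1 runs 5, rem=0, completes. Q0=[] Q1=[P2] Q2=[]
t=16-21: P2@Q1 runs 5, rem=0, completes. Q0=[] Q1=[] Q2=[]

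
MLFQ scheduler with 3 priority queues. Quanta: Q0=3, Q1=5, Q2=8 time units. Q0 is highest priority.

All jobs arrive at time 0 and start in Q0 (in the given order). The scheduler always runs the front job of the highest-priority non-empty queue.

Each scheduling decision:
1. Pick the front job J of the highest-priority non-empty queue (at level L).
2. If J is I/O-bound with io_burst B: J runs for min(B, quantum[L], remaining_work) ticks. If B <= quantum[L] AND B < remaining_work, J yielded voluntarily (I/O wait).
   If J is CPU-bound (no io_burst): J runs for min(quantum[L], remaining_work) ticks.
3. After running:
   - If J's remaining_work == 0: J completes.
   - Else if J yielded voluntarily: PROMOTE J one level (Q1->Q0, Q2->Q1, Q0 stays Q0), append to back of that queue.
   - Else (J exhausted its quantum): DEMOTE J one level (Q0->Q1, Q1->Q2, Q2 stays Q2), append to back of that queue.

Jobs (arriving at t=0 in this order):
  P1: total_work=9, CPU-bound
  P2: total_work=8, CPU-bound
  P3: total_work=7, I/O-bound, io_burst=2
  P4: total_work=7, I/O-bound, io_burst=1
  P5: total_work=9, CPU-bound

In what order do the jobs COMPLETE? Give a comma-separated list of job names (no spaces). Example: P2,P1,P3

Answer: P3,P4,P2,P1,P5

Derivation:
t=0-3: P1@Q0 runs 3, rem=6, quantum used, demote→Q1. Q0=[P2,P3,P4,P5] Q1=[P1] Q2=[]
t=3-6: P2@Q0 runs 3, rem=5, quantum used, demote→Q1. Q0=[P3,P4,P5] Q1=[P1,P2] Q2=[]
t=6-8: P3@Q0 runs 2, rem=5, I/O yield, promote→Q0. Q0=[P4,P5,P3] Q1=[P1,P2] Q2=[]
t=8-9: P4@Q0 runs 1, rem=6, I/O yield, promote→Q0. Q0=[P5,P3,P4] Q1=[P1,P2] Q2=[]
t=9-12: P5@Q0 runs 3, rem=6, quantum used, demote→Q1. Q0=[P3,P4] Q1=[P1,P2,P5] Q2=[]
t=12-14: P3@Q0 runs 2, rem=3, I/O yield, promote→Q0. Q0=[P4,P3] Q1=[P1,P2,P5] Q2=[]
t=14-15: P4@Q0 runs 1, rem=5, I/O yield, promote→Q0. Q0=[P3,P4] Q1=[P1,P2,P5] Q2=[]
t=15-17: P3@Q0 runs 2, rem=1, I/O yield, promote→Q0. Q0=[P4,P3] Q1=[P1,P2,P5] Q2=[]
t=17-18: P4@Q0 runs 1, rem=4, I/O yield, promote→Q0. Q0=[P3,P4] Q1=[P1,P2,P5] Q2=[]
t=18-19: P3@Q0 runs 1, rem=0, completes. Q0=[P4] Q1=[P1,P2,P5] Q2=[]
t=19-20: P4@Q0 runs 1, rem=3, I/O yield, promote→Q0. Q0=[P4] Q1=[P1,P2,P5] Q2=[]
t=20-21: P4@Q0 runs 1, rem=2, I/O yield, promote→Q0. Q0=[P4] Q1=[P1,P2,P5] Q2=[]
t=21-22: P4@Q0 runs 1, rem=1, I/O yield, promote→Q0. Q0=[P4] Q1=[P1,P2,P5] Q2=[]
t=22-23: P4@Q0 runs 1, rem=0, completes. Q0=[] Q1=[P1,P2,P5] Q2=[]
t=23-28: P1@Q1 runs 5, rem=1, quantum used, demote→Q2. Q0=[] Q1=[P2,P5] Q2=[P1]
t=28-33: P2@Q1 runs 5, rem=0, completes. Q0=[] Q1=[P5] Q2=[P1]
t=33-38: P5@Q1 runs 5, rem=1, quantum used, demote→Q2. Q0=[] Q1=[] Q2=[P1,P5]
t=38-39: P1@Q2 runs 1, rem=0, completes. Q0=[] Q1=[] Q2=[P5]
t=39-40: P5@Q2 runs 1, rem=0, completes. Q0=[] Q1=[] Q2=[]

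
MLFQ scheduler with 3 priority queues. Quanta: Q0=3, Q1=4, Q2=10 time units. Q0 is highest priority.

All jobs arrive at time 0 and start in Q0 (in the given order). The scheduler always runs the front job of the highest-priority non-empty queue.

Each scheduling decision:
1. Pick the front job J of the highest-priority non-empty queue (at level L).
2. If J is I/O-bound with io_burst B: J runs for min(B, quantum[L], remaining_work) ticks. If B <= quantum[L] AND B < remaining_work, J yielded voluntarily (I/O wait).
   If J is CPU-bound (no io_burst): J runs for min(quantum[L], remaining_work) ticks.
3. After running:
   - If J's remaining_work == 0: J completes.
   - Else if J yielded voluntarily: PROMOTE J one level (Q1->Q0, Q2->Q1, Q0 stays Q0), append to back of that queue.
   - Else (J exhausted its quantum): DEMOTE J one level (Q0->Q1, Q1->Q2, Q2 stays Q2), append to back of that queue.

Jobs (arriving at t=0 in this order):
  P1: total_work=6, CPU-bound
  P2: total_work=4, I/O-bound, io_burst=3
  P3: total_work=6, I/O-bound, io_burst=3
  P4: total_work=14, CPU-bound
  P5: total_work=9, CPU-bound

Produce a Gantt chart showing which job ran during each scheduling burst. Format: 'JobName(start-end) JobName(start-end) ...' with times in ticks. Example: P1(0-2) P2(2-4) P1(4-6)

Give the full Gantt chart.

Answer: P1(0-3) P2(3-6) P3(6-9) P4(9-12) P5(12-15) P2(15-16) P3(16-19) P1(19-22) P4(22-26) P5(26-30) P4(30-37) P5(37-39)

Derivation:
t=0-3: P1@Q0 runs 3, rem=3, quantum used, demote→Q1. Q0=[P2,P3,P4,P5] Q1=[P1] Q2=[]
t=3-6: P2@Q0 runs 3, rem=1, I/O yield, promote→Q0. Q0=[P3,P4,P5,P2] Q1=[P1] Q2=[]
t=6-9: P3@Q0 runs 3, rem=3, I/O yield, promote→Q0. Q0=[P4,P5,P2,P3] Q1=[P1] Q2=[]
t=9-12: P4@Q0 runs 3, rem=11, quantum used, demote→Q1. Q0=[P5,P2,P3] Q1=[P1,P4] Q2=[]
t=12-15: P5@Q0 runs 3, rem=6, quantum used, demote→Q1. Q0=[P2,P3] Q1=[P1,P4,P5] Q2=[]
t=15-16: P2@Q0 runs 1, rem=0, completes. Q0=[P3] Q1=[P1,P4,P5] Q2=[]
t=16-19: P3@Q0 runs 3, rem=0, completes. Q0=[] Q1=[P1,P4,P5] Q2=[]
t=19-22: P1@Q1 runs 3, rem=0, completes. Q0=[] Q1=[P4,P5] Q2=[]
t=22-26: P4@Q1 runs 4, rem=7, quantum used, demote→Q2. Q0=[] Q1=[P5] Q2=[P4]
t=26-30: P5@Q1 runs 4, rem=2, quantum used, demote→Q2. Q0=[] Q1=[] Q2=[P4,P5]
t=30-37: P4@Q2 runs 7, rem=0, completes. Q0=[] Q1=[] Q2=[P5]
t=37-39: P5@Q2 runs 2, rem=0, completes. Q0=[] Q1=[] Q2=[]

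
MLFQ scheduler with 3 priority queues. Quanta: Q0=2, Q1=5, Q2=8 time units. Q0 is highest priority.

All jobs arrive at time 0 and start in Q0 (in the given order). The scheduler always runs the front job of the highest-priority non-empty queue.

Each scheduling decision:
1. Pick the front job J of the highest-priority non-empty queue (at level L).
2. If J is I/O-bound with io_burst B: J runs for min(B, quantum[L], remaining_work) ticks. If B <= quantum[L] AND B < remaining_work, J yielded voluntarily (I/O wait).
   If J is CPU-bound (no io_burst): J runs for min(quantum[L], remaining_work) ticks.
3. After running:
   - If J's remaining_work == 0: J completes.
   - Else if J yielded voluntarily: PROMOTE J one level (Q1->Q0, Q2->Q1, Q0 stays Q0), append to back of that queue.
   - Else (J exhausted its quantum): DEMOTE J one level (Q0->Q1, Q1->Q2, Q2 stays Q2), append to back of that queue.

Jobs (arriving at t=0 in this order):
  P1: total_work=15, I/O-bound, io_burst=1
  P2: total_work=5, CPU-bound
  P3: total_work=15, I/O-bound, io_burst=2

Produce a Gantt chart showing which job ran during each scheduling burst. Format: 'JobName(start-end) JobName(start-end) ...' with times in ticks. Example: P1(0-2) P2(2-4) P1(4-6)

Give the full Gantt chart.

Answer: P1(0-1) P2(1-3) P3(3-5) P1(5-6) P3(6-8) P1(8-9) P3(9-11) P1(11-12) P3(12-14) P1(14-15) P3(15-17) P1(17-18) P3(18-20) P1(20-21) P3(21-23) P1(23-24) P3(24-25) P1(25-26) P1(26-27) P1(27-28) P1(28-29) P1(29-30) P1(30-31) P1(31-32) P2(32-35)

Derivation:
t=0-1: P1@Q0 runs 1, rem=14, I/O yield, promote→Q0. Q0=[P2,P3,P1] Q1=[] Q2=[]
t=1-3: P2@Q0 runs 2, rem=3, quantum used, demote→Q1. Q0=[P3,P1] Q1=[P2] Q2=[]
t=3-5: P3@Q0 runs 2, rem=13, I/O yield, promote→Q0. Q0=[P1,P3] Q1=[P2] Q2=[]
t=5-6: P1@Q0 runs 1, rem=13, I/O yield, promote→Q0. Q0=[P3,P1] Q1=[P2] Q2=[]
t=6-8: P3@Q0 runs 2, rem=11, I/O yield, promote→Q0. Q0=[P1,P3] Q1=[P2] Q2=[]
t=8-9: P1@Q0 runs 1, rem=12, I/O yield, promote→Q0. Q0=[P3,P1] Q1=[P2] Q2=[]
t=9-11: P3@Q0 runs 2, rem=9, I/O yield, promote→Q0. Q0=[P1,P3] Q1=[P2] Q2=[]
t=11-12: P1@Q0 runs 1, rem=11, I/O yield, promote→Q0. Q0=[P3,P1] Q1=[P2] Q2=[]
t=12-14: P3@Q0 runs 2, rem=7, I/O yield, promote→Q0. Q0=[P1,P3] Q1=[P2] Q2=[]
t=14-15: P1@Q0 runs 1, rem=10, I/O yield, promote→Q0. Q0=[P3,P1] Q1=[P2] Q2=[]
t=15-17: P3@Q0 runs 2, rem=5, I/O yield, promote→Q0. Q0=[P1,P3] Q1=[P2] Q2=[]
t=17-18: P1@Q0 runs 1, rem=9, I/O yield, promote→Q0. Q0=[P3,P1] Q1=[P2] Q2=[]
t=18-20: P3@Q0 runs 2, rem=3, I/O yield, promote→Q0. Q0=[P1,P3] Q1=[P2] Q2=[]
t=20-21: P1@Q0 runs 1, rem=8, I/O yield, promote→Q0. Q0=[P3,P1] Q1=[P2] Q2=[]
t=21-23: P3@Q0 runs 2, rem=1, I/O yield, promote→Q0. Q0=[P1,P3] Q1=[P2] Q2=[]
t=23-24: P1@Q0 runs 1, rem=7, I/O yield, promote→Q0. Q0=[P3,P1] Q1=[P2] Q2=[]
t=24-25: P3@Q0 runs 1, rem=0, completes. Q0=[P1] Q1=[P2] Q2=[]
t=25-26: P1@Q0 runs 1, rem=6, I/O yield, promote→Q0. Q0=[P1] Q1=[P2] Q2=[]
t=26-27: P1@Q0 runs 1, rem=5, I/O yield, promote→Q0. Q0=[P1] Q1=[P2] Q2=[]
t=27-28: P1@Q0 runs 1, rem=4, I/O yield, promote→Q0. Q0=[P1] Q1=[P2] Q2=[]
t=28-29: P1@Q0 runs 1, rem=3, I/O yield, promote→Q0. Q0=[P1] Q1=[P2] Q2=[]
t=29-30: P1@Q0 runs 1, rem=2, I/O yield, promote→Q0. Q0=[P1] Q1=[P2] Q2=[]
t=30-31: P1@Q0 runs 1, rem=1, I/O yield, promote→Q0. Q0=[P1] Q1=[P2] Q2=[]
t=31-32: P1@Q0 runs 1, rem=0, completes. Q0=[] Q1=[P2] Q2=[]
t=32-35: P2@Q1 runs 3, rem=0, completes. Q0=[] Q1=[] Q2=[]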